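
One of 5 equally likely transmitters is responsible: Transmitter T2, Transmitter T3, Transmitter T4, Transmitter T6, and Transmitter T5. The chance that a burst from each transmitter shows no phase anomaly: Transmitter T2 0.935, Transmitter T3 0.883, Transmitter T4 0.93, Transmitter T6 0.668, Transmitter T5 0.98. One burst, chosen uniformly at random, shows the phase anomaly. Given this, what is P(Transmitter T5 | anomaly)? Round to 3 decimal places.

Taking complements, P(anomaly | each) = Transmitter T2 0.065, Transmitter T3 0.117, Transmitter T4 0.07, Transmitter T6 0.332, Transmitter T5 0.02.
With a uniform prior (1/5 each), posterior ∝ likelihood:
  Transmitter T2: 0.065
  Transmitter T3: 0.117
  Transmitter T4: 0.07
  Transmitter T6: 0.332
  Transmitter T5: 0.02
Sum = 0.604.
P(Transmitter T5 | evidence) = 0.02 / 0.604 ≈ 0.033.

0.033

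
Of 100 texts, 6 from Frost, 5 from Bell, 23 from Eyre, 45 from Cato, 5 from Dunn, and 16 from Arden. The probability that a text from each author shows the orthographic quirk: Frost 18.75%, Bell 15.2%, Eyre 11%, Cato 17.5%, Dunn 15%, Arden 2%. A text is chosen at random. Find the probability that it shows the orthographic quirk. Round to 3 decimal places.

Compute prior × likelihood for every hypothesis:
  Frost: 0.06 × 0.1875 = 0.01125
  Bell: 0.05 × 0.152 = 0.0076
  Eyre: 0.23 × 0.11 = 0.0253
  Cato: 0.45 × 0.175 = 0.07875
  Dunn: 0.05 × 0.15 = 0.0075
  Arden: 0.16 × 0.02 = 0.0032
P(quirk) = 0.01125 + 0.0076 + 0.0253 + 0.07875 + 0.0075 + 0.0032 = 0.1336 → 0.134.

0.134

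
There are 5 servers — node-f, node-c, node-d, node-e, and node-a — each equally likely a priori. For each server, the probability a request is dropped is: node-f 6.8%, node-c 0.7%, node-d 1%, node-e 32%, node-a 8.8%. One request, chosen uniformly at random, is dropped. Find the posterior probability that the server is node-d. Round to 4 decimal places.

0.0203

Since the prior is uniform, the posterior is proportional to the likelihood:
  node-f: 0.068
  node-c: 0.007
  node-d: 0.01
  node-e: 0.32
  node-a: 0.088
Normalizing constant = 0.493.
P(node-d | evidence) = 0.01 / 0.493 ≈ 0.0203.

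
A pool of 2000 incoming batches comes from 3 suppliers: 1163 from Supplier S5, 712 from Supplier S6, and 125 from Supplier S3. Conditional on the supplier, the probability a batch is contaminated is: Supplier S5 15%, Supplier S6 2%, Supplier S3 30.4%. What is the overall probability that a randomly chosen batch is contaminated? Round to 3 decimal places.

0.113

Compute prior × likelihood for every hypothesis:
  Supplier S5: 0.5815 × 0.15 = 0.087225
  Supplier S6: 0.356 × 0.02 = 0.00712
  Supplier S3: 0.0625 × 0.304 = 0.019
P(contaminated) = 0.087225 + 0.00712 + 0.019 = 0.113345 → 0.113.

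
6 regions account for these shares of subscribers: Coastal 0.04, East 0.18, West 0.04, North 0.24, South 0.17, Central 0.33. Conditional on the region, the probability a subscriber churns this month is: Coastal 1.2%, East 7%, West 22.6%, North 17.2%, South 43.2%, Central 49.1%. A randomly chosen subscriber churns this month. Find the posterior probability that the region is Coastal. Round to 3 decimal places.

Compute prior × likelihood for every hypothesis:
  Coastal: 0.04 × 0.012 = 0.00048
  East: 0.18 × 0.07 = 0.0126
  West: 0.04 × 0.226 = 0.00904
  North: 0.24 × 0.172 = 0.04128
  South: 0.17 × 0.432 = 0.07344
  Central: 0.33 × 0.491 = 0.16203
Sum = 0.29887.
P(Coastal | evidence) = 0.00048 / 0.29887 ≈ 0.002.

0.002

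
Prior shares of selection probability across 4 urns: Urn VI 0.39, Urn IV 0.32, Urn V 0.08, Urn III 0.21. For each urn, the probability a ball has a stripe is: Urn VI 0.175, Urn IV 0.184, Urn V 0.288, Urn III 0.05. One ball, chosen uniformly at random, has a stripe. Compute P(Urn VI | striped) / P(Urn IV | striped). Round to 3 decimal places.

Prior × likelihood for each hypothesis:
  Urn VI: 0.39 × 0.175 = 0.06825
  Urn IV: 0.32 × 0.184 = 0.05888
  Urn V: 0.08 × 0.288 = 0.02304
  Urn III: 0.21 × 0.05 = 0.0105
Total = 0.16067.
The ratio is 0.06825 / 0.05888 (the normalizer cancels) = 1.159.

1.159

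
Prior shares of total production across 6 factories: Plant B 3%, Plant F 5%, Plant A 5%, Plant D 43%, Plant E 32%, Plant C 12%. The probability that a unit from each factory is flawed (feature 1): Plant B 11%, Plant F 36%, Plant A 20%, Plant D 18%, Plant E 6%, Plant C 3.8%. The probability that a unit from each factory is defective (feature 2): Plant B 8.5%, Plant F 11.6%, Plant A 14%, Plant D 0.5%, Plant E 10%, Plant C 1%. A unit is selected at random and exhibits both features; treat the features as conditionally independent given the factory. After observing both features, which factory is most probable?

Prior × likelihood for each hypothesis:
  Plant B: 0.03 × 0.11 × 0.085 = 0.0002805
  Plant F: 0.05 × 0.36 × 0.116 = 0.002088
  Plant A: 0.05 × 0.2 × 0.14 = 0.0014
  Plant D: 0.43 × 0.18 × 0.005 = 0.000387
  Plant E: 0.32 × 0.06 × 0.1 = 0.00192
  Plant C: 0.12 × 0.038 × 0.01 = 0.0000456
Normalizing constant = 0.0061211.
Largest term belongs to Plant F, so Plant F is most probable.

Plant F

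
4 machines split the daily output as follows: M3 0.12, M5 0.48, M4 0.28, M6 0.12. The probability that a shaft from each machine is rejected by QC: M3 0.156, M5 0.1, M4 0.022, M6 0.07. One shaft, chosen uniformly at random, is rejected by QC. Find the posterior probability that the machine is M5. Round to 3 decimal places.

0.591

Unnormalized posteriors (prior × likelihood):
  M3: 0.12 × 0.156 = 0.01872
  M5: 0.48 × 0.1 = 0.048
  M4: 0.28 × 0.022 = 0.00616
  M6: 0.12 × 0.07 = 0.0084
Normalizing constant = 0.08128.
P(M5 | evidence) = 0.048 / 0.08128 ≈ 0.591.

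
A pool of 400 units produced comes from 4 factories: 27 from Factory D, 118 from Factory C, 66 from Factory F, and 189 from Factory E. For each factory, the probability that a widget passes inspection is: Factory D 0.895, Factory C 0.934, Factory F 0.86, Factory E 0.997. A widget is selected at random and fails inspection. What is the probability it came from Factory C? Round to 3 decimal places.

0.381

Taking complements, P(nonconforming | each) = Factory D 0.105, Factory C 0.066, Factory F 0.14, Factory E 0.003.
Unnormalized posteriors (prior × likelihood):
  Factory D: 0.0675 × 0.105 = 0.0070875
  Factory C: 0.295 × 0.066 = 0.01947
  Factory F: 0.165 × 0.14 = 0.0231
  Factory E: 0.4725 × 0.003 = 0.0014175
Sum = 0.051075.
P(Factory C | evidence) = 0.01947 / 0.051075 ≈ 0.381.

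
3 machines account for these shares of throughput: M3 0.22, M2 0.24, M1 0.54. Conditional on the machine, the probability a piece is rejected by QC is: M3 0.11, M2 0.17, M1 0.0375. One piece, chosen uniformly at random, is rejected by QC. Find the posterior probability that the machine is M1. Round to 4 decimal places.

0.2375

Unnormalized posteriors (prior × likelihood):
  M3: 0.22 × 0.11 = 0.0242
  M2: 0.24 × 0.17 = 0.0408
  M1: 0.54 × 0.0375 = 0.02025
Sum = 0.08525.
P(M1 | evidence) = 0.02025 / 0.08525 ≈ 0.2375.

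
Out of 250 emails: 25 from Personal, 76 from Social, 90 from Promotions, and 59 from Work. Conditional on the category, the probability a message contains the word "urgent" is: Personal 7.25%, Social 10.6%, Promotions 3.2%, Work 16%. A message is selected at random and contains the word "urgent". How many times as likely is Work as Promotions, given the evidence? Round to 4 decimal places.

3.2778

Unnormalized posteriors (prior × likelihood):
  Personal: 0.1 × 0.0725 = 0.00725
  Social: 0.304 × 0.106 = 0.032224
  Promotions: 0.36 × 0.032 = 0.01152
  Work: 0.236 × 0.16 = 0.03776
Normalizing constant = 0.088754.
The ratio is 0.03776 / 0.01152 (the normalizer cancels) = 3.2778.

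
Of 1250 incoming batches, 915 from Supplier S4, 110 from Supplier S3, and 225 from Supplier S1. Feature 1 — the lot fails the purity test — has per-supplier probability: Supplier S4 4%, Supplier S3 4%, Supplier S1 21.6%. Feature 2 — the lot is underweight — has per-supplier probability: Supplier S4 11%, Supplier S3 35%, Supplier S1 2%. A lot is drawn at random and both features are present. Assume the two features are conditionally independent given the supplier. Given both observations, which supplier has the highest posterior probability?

Supplier S4

Prior × likelihood for each hypothesis:
  Supplier S4: 0.732 × 0.04 × 0.11 = 0.0032208
  Supplier S3: 0.088 × 0.04 × 0.35 = 0.001232
  Supplier S1: 0.18 × 0.216 × 0.02 = 0.0007776
Total = 0.0052304.
Largest term belongs to Supplier S4, so Supplier S4 is most probable.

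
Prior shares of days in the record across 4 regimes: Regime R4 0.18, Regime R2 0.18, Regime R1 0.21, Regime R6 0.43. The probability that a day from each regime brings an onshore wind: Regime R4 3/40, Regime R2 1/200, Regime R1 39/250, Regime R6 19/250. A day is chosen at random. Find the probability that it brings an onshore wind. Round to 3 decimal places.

Unnormalized posteriors (prior × likelihood):
  Regime R4: 0.18 × 0.075 = 0.0135
  Regime R2: 0.18 × 0.005 = 0.0009
  Regime R1: 0.21 × 0.156 = 0.03276
  Regime R6: 0.43 × 0.076 = 0.03268
P(onshore) = 0.0135 + 0.0009 + 0.03276 + 0.03268 = 0.07984 → 0.080.

0.080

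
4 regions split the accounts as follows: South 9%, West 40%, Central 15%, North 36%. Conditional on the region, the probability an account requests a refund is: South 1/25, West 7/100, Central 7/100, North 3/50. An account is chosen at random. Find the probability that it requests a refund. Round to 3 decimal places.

Compute prior × likelihood for every hypothesis:
  South: 0.09 × 0.04 = 0.0036
  West: 0.4 × 0.07 = 0.028
  Central: 0.15 × 0.07 = 0.0105
  North: 0.36 × 0.06 = 0.0216
P(refund) = 0.0036 + 0.028 + 0.0105 + 0.0216 = 0.0637 → 0.064.

0.064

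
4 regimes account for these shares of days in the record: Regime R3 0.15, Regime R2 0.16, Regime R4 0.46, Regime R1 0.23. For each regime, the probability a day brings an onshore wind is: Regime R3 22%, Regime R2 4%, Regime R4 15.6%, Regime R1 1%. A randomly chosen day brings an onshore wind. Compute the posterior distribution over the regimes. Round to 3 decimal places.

Regime R3 0.291, Regime R2 0.056, Regime R4 0.632, Regime R1 0.020

Unnormalized posteriors (prior × likelihood):
  Regime R3: 0.15 × 0.22 = 0.033
  Regime R2: 0.16 × 0.04 = 0.0064
  Regime R4: 0.46 × 0.156 = 0.07176
  Regime R1: 0.23 × 0.01 = 0.0023
Sum = 0.11346.
P(Regime R3 | onshore) = 0.033/0.11346 ≈ 0.291
P(Regime R2 | onshore) = 0.0064/0.11346 ≈ 0.056
P(Regime R4 | onshore) = 0.07176/0.11346 ≈ 0.632
P(Regime R1 | onshore) = 0.0023/0.11346 ≈ 0.020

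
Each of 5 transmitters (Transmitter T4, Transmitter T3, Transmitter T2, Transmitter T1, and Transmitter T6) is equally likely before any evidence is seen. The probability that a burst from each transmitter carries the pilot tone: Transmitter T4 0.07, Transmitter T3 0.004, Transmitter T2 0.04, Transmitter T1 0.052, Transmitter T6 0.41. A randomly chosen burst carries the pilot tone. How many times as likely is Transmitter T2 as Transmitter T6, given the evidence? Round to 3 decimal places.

With a uniform prior (1/5 each), posterior ∝ likelihood:
  Transmitter T4: 0.07
  Transmitter T3: 0.004
  Transmitter T2: 0.04
  Transmitter T1: 0.052
  Transmitter T6: 0.41
Total = 0.576.
The ratio is 0.04 / 0.41 (the normalizer cancels) = 0.098.

0.098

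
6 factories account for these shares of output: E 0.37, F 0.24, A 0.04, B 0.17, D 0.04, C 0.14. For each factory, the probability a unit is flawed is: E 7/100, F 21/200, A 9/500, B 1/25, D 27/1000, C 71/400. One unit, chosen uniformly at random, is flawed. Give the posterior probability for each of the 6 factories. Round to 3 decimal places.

Unnormalized posteriors (prior × likelihood):
  E: 0.37 × 0.07 = 0.0259
  F: 0.24 × 0.105 = 0.0252
  A: 0.04 × 0.018 = 0.00072
  B: 0.17 × 0.04 = 0.0068
  D: 0.04 × 0.027 = 0.00108
  C: 0.14 × 0.1775 = 0.02485
Sum = 0.08455.
P(E | flawed) = 0.0259/0.08455 ≈ 0.306
P(F | flawed) = 0.0252/0.08455 ≈ 0.298
P(A | flawed) = 0.00072/0.08455 ≈ 0.009
P(B | flawed) = 0.0068/0.08455 ≈ 0.080
P(D | flawed) = 0.00108/0.08455 ≈ 0.013
P(C | flawed) = 0.02485/0.08455 ≈ 0.294

E 0.306, F 0.298, A 0.009, B 0.080, D 0.013, C 0.294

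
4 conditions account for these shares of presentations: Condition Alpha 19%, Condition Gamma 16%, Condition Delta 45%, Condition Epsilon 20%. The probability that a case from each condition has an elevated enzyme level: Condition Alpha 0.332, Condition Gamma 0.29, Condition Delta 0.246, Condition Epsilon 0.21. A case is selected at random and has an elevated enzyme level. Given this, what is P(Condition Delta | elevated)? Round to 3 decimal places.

0.422

Unnormalized posteriors (prior × likelihood):
  Condition Alpha: 0.19 × 0.332 = 0.06308
  Condition Gamma: 0.16 × 0.29 = 0.0464
  Condition Delta: 0.45 × 0.246 = 0.1107
  Condition Epsilon: 0.2 × 0.21 = 0.042
Normalizing constant = 0.26218.
P(Condition Delta | evidence) = 0.1107 / 0.26218 ≈ 0.422.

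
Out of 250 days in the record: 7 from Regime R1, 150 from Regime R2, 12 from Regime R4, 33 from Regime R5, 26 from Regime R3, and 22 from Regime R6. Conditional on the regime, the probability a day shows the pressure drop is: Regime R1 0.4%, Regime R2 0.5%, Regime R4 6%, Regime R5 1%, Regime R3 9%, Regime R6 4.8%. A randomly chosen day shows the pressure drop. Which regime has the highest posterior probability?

Regime R3

By Bayes' rule, posterior ∝ prior × likelihood:
  Regime R1: 0.028 × 0.004 = 0.000112
  Regime R2: 0.6 × 0.005 = 0.003
  Regime R4: 0.048 × 0.06 = 0.00288
  Regime R5: 0.132 × 0.01 = 0.00132
  Regime R3: 0.104 × 0.09 = 0.00936
  Regime R6: 0.088 × 0.048 = 0.004224
Sum = 0.020896.
Largest term belongs to Regime R3, so Regime R3 is most probable.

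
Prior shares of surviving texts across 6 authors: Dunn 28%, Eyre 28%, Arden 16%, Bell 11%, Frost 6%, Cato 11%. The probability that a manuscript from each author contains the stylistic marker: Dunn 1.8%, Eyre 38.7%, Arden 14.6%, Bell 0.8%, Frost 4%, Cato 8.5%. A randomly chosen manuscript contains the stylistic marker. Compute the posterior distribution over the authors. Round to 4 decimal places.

Unnormalized posteriors (prior × likelihood):
  Dunn: 0.28 × 0.018 = 0.00504
  Eyre: 0.28 × 0.387 = 0.10836
  Arden: 0.16 × 0.146 = 0.02336
  Bell: 0.11 × 0.008 = 0.00088
  Frost: 0.06 × 0.04 = 0.0024
  Cato: 0.11 × 0.085 = 0.00935
Total = 0.14939.
P(Dunn | marker) = 0.00504/0.14939 ≈ 0.0337
P(Eyre | marker) = 0.10836/0.14939 ≈ 0.7253
P(Arden | marker) = 0.02336/0.14939 ≈ 0.1564
P(Bell | marker) = 0.00088/0.14939 ≈ 0.0059
P(Frost | marker) = 0.0024/0.14939 ≈ 0.0161
P(Cato | marker) = 0.00935/0.14939 ≈ 0.0626

Dunn 0.0337, Eyre 0.7253, Arden 0.1564, Bell 0.0059, Frost 0.0161, Cato 0.0626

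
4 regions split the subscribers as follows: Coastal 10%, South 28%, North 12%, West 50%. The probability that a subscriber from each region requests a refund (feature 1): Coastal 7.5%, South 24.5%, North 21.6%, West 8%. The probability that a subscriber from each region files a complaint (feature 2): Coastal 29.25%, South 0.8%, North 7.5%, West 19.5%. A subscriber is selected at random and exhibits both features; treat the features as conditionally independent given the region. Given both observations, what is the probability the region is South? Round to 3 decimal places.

0.044

By Bayes' rule, posterior ∝ prior × likelihood:
  Coastal: 0.1 × 0.075 × 0.2925 = 0.00219375
  South: 0.28 × 0.245 × 0.008 = 0.0005488
  North: 0.12 × 0.216 × 0.075 = 0.001944
  West: 0.5 × 0.08 × 0.195 = 0.0078
Sum = 0.01248655.
P(South | evidence) = 0.0005488 / 0.01248655 ≈ 0.044.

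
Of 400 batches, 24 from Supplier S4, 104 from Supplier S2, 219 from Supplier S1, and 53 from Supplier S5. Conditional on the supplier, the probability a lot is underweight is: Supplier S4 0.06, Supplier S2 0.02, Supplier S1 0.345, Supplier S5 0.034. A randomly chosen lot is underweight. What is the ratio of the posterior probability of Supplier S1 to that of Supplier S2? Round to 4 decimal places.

Prior × likelihood for each hypothesis:
  Supplier S4: 0.06 × 0.06 = 0.0036
  Supplier S2: 0.26 × 0.02 = 0.0052
  Supplier S1: 0.5475 × 0.345 = 0.1888875
  Supplier S5: 0.1325 × 0.034 = 0.004505
Normalizing constant = 0.2021925.
The ratio is 0.1888875 / 0.0052 (the normalizer cancels) = 36.3245.

36.3245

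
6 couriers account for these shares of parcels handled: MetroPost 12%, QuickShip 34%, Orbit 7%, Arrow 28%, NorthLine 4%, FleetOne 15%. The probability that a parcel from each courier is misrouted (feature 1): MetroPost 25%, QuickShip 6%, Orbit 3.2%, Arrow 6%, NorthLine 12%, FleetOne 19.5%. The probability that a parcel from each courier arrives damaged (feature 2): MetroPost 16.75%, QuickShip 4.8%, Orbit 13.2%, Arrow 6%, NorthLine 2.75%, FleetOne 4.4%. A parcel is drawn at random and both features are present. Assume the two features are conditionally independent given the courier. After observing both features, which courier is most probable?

By Bayes' rule, posterior ∝ prior × likelihood:
  MetroPost: 0.12 × 0.25 × 0.1675 = 0.005025
  QuickShip: 0.34 × 0.06 × 0.048 = 0.0009792
  Orbit: 0.07 × 0.032 × 0.132 = 0.00029568
  Arrow: 0.28 × 0.06 × 0.06 = 0.001008
  NorthLine: 0.04 × 0.12 × 0.0275 = 0.000132
  FleetOne: 0.15 × 0.195 × 0.044 = 0.001287
Total = 0.00872688.
Largest term belongs to MetroPost, so MetroPost is most probable.

MetroPost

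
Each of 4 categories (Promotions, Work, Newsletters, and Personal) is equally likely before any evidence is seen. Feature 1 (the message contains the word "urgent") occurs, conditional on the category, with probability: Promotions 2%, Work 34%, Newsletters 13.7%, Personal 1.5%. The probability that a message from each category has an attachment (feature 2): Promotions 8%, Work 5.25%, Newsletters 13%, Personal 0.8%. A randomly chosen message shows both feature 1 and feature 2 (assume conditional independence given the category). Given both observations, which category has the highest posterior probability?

Work

With a uniform prior (1/4 each), posterior ∝ likelihood:
  Promotions: 0.02 × 0.08 = 0.0016
  Work: 0.34 × 0.0525 = 0.01785
  Newsletters: 0.137 × 0.13 = 0.01781
  Personal: 0.015 × 0.008 = 0.00012
Total = 0.03738.
Largest term belongs to Work, so Work is most probable.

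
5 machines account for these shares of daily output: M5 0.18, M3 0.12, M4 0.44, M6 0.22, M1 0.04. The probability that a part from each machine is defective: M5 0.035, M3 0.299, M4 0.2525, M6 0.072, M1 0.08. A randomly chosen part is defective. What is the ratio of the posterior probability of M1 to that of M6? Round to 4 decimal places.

Compute prior × likelihood for every hypothesis:
  M5: 0.18 × 0.035 = 0.0063
  M3: 0.12 × 0.299 = 0.03588
  M4: 0.44 × 0.2525 = 0.1111
  M6: 0.22 × 0.072 = 0.01584
  M1: 0.04 × 0.08 = 0.0032
Total = 0.17232.
The ratio is 0.0032 / 0.01584 (the normalizer cancels) = 0.2020.

0.2020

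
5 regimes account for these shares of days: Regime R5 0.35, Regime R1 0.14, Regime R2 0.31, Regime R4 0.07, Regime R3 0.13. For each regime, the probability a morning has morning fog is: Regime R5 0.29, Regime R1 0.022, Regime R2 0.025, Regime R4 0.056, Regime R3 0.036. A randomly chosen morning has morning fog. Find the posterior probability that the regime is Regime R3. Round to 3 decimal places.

0.039

Unnormalized posteriors (prior × likelihood):
  Regime R5: 0.35 × 0.29 = 0.1015
  Regime R1: 0.14 × 0.022 = 0.00308
  Regime R2: 0.31 × 0.025 = 0.00775
  Regime R4: 0.07 × 0.056 = 0.00392
  Regime R3: 0.13 × 0.036 = 0.00468
Normalizing constant = 0.12093.
P(Regime R3 | evidence) = 0.00468 / 0.12093 ≈ 0.039.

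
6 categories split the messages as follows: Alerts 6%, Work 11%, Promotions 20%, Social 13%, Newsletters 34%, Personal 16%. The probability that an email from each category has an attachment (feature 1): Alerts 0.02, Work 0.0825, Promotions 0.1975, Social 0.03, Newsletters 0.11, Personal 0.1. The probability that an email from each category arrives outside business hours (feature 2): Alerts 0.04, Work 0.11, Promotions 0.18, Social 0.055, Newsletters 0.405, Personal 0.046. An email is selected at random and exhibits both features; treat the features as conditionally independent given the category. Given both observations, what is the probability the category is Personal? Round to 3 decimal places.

Unnormalized posteriors (prior × likelihood):
  Alerts: 0.06 × 0.02 × 0.04 = 0.000048
  Work: 0.11 × 0.0825 × 0.11 = 0.00099825
  Promotions: 0.2 × 0.1975 × 0.18 = 0.00711
  Social: 0.13 × 0.03 × 0.055 = 0.0002145
  Newsletters: 0.34 × 0.11 × 0.405 = 0.015147
  Personal: 0.16 × 0.1 × 0.046 = 0.000736
Normalizing constant = 0.02425375.
P(Personal | evidence) = 0.000736 / 0.02425375 ≈ 0.030.

0.030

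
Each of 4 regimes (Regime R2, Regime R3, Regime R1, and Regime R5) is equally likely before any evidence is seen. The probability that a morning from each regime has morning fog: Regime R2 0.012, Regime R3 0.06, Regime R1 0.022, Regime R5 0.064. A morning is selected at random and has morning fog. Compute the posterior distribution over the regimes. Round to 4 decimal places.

Regime R2 0.0759, Regime R3 0.3797, Regime R1 0.1392, Regime R5 0.4051

Since the prior is uniform, the posterior is proportional to the likelihood:
  Regime R2: 0.012
  Regime R3: 0.06
  Regime R1: 0.022
  Regime R5: 0.064
Sum = 0.158.
P(Regime R2 | fog) = 0.012/0.158 ≈ 0.0759
P(Regime R3 | fog) = 0.06/0.158 ≈ 0.3797
P(Regime R1 | fog) = 0.022/0.158 ≈ 0.1392
P(Regime R5 | fog) = 0.064/0.158 ≈ 0.4051
(Check: 0.0759+0.3797+0.1392+0.4051 = 0.9999.)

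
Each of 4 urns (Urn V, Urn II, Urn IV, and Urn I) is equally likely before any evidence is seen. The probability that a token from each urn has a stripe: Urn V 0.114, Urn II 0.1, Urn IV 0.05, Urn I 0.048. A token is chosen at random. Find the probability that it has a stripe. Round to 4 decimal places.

0.0780

With a uniform prior (1/4 each), posterior ∝ likelihood:
  Urn V: 0.114
  Urn II: 0.1
  Urn IV: 0.05
  Urn I: 0.048
P(striped) = (1/4) × (0.114 + 0.1 + 0.05 + 0.048) = 0.312/4 ≈ 0.0780.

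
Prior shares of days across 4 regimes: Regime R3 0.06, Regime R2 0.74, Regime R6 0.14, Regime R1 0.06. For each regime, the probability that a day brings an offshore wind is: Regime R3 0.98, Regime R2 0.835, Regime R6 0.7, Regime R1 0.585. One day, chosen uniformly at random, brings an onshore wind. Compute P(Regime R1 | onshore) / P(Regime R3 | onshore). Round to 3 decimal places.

20.750

Taking complements, P(onshore | each) = Regime R3 0.02, Regime R2 0.165, Regime R6 0.3, Regime R1 0.415.
Compute prior × likelihood for every hypothesis:
  Regime R3: 0.06 × 0.02 = 0.0012
  Regime R2: 0.74 × 0.165 = 0.1221
  Regime R6: 0.14 × 0.3 = 0.042
  Regime R1: 0.06 × 0.415 = 0.0249
Normalizing constant = 0.1902.
The ratio is 0.0249 / 0.0012 (the normalizer cancels) = 20.750.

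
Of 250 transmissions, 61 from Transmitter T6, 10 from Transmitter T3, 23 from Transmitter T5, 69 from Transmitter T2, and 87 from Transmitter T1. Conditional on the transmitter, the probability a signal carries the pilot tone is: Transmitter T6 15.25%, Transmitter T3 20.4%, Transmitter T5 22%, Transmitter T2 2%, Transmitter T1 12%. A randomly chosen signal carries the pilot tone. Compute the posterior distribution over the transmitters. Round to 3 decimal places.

By Bayes' rule, posterior ∝ prior × likelihood:
  Transmitter T6: 0.244 × 0.1525 = 0.03721
  Transmitter T3: 0.04 × 0.204 = 0.00816
  Transmitter T5: 0.092 × 0.22 = 0.02024
  Transmitter T2: 0.276 × 0.02 = 0.00552
  Transmitter T1: 0.348 × 0.12 = 0.04176
Total = 0.11289.
P(Transmitter T6 | pilot) = 0.03721/0.11289 ≈ 0.330
P(Transmitter T3 | pilot) = 0.00816/0.11289 ≈ 0.072
P(Transmitter T5 | pilot) = 0.02024/0.11289 ≈ 0.179
P(Transmitter T2 | pilot) = 0.00552/0.11289 ≈ 0.049
P(Transmitter T1 | pilot) = 0.04176/0.11289 ≈ 0.370

Transmitter T6 0.330, Transmitter T3 0.072, Transmitter T5 0.179, Transmitter T2 0.049, Transmitter T1 0.370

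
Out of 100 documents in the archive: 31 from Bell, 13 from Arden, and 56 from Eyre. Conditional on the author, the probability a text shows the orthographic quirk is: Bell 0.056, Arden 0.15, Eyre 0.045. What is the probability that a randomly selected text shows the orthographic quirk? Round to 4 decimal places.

0.0621

Compute prior × likelihood for every hypothesis:
  Bell: 0.31 × 0.056 = 0.01736
  Arden: 0.13 × 0.15 = 0.0195
  Eyre: 0.56 × 0.045 = 0.0252
P(quirk) = 0.01736 + 0.0195 + 0.0252 = 0.06206 → 0.0621.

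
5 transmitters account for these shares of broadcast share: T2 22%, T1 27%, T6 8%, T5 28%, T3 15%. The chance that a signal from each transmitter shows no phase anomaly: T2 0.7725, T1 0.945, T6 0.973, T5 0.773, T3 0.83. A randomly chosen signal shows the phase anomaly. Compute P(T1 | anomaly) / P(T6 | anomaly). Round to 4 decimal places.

6.8750

Taking complements, P(anomaly | each) = T2 0.2275, T1 0.055, T6 0.027, T5 0.227, T3 0.17.
Compute prior × likelihood for every hypothesis:
  T2: 0.22 × 0.2275 = 0.05005
  T1: 0.27 × 0.055 = 0.01485
  T6: 0.08 × 0.027 = 0.00216
  T5: 0.28 × 0.227 = 0.06356
  T3: 0.15 × 0.17 = 0.0255
Normalizing constant = 0.15612.
The ratio is 0.01485 / 0.00216 (the normalizer cancels) = 6.8750.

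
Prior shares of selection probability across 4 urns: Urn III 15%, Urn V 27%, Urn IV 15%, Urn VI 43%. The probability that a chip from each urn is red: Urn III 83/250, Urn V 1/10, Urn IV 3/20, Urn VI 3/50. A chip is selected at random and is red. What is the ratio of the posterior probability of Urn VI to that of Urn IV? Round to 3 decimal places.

1.147

Compute prior × likelihood for every hypothesis:
  Urn III: 0.15 × 0.332 = 0.0498
  Urn V: 0.27 × 0.1 = 0.027
  Urn IV: 0.15 × 0.15 = 0.0225
  Urn VI: 0.43 × 0.06 = 0.0258
Normalizing constant = 0.1251.
The ratio is 0.0258 / 0.0225 (the normalizer cancels) = 1.147.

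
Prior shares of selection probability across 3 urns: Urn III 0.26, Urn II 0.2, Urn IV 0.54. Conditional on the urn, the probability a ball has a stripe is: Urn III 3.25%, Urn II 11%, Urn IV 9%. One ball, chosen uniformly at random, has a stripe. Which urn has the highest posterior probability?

Urn IV

Unnormalized posteriors (prior × likelihood):
  Urn III: 0.26 × 0.0325 = 0.00845
  Urn II: 0.2 × 0.11 = 0.022
  Urn IV: 0.54 × 0.09 = 0.0486
Normalizing constant = 0.07905.
Largest term belongs to Urn IV, so Urn IV is most probable.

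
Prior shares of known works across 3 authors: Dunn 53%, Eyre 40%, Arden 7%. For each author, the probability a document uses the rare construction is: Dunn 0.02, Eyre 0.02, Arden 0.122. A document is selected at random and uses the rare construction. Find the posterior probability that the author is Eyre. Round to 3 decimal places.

Unnormalized posteriors (prior × likelihood):
  Dunn: 0.53 × 0.02 = 0.0106
  Eyre: 0.4 × 0.02 = 0.008
  Arden: 0.07 × 0.122 = 0.00854
Sum = 0.02714.
P(Eyre | evidence) = 0.008 / 0.02714 ≈ 0.295.

0.295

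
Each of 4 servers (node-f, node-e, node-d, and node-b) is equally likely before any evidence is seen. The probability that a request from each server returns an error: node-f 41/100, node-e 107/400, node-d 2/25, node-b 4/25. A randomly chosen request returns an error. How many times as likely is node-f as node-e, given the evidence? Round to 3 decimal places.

1.533

With a uniform prior (1/4 each), posterior ∝ likelihood:
  node-f: 0.41
  node-e: 0.2675
  node-d: 0.08
  node-b: 0.16
Sum = 0.9175.
The ratio is 0.41 / 0.2675 (the normalizer cancels) = 1.533.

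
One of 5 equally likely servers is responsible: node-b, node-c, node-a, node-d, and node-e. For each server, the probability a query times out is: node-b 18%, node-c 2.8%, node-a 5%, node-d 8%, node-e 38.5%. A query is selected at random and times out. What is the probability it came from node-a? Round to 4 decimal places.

With a uniform prior (1/5 each), posterior ∝ likelihood:
  node-b: 0.18
  node-c: 0.028
  node-a: 0.05
  node-d: 0.08
  node-e: 0.385
Normalizing constant = 0.723.
P(node-a | evidence) = 0.05 / 0.723 ≈ 0.0692.

0.0692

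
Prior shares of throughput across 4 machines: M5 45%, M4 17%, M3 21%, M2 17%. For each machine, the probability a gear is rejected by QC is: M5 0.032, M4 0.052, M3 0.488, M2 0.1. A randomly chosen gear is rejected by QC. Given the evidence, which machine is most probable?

By Bayes' rule, posterior ∝ prior × likelihood:
  M5: 0.45 × 0.032 = 0.0144
  M4: 0.17 × 0.052 = 0.00884
  M3: 0.21 × 0.488 = 0.10248
  M2: 0.17 × 0.1 = 0.017
Total = 0.14272.
Largest term belongs to M3, so M3 is most probable.

M3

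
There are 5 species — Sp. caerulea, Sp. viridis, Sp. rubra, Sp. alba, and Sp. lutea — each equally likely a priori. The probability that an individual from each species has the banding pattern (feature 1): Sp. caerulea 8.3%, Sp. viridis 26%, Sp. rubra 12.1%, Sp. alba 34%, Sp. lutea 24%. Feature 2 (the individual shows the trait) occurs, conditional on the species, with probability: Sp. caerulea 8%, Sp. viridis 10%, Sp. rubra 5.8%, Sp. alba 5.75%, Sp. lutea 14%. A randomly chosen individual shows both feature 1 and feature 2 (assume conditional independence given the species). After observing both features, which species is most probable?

Sp. lutea

With a uniform prior (1/5 each), posterior ∝ likelihood:
  Sp. caerulea: 0.083 × 0.08 = 0.00664
  Sp. viridis: 0.26 × 0.1 = 0.026
  Sp. rubra: 0.121 × 0.058 = 0.007018
  Sp. alba: 0.34 × 0.0575 = 0.01955
  Sp. lutea: 0.24 × 0.14 = 0.0336
Sum = 0.092808.
Largest term belongs to Sp. lutea, so Sp. lutea is most probable.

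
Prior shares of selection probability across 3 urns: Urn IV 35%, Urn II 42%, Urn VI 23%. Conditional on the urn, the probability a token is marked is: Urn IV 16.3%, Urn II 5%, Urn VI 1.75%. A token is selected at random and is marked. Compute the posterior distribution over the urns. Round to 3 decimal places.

Prior × likelihood for each hypothesis:
  Urn IV: 0.35 × 0.163 = 0.05705
  Urn II: 0.42 × 0.05 = 0.021
  Urn VI: 0.23 × 0.0175 = 0.004025
Total = 0.082075.
P(Urn IV | marked) = 0.05705/0.082075 ≈ 0.695
P(Urn II | marked) = 0.021/0.082075 ≈ 0.256
P(Urn VI | marked) = 0.004025/0.082075 ≈ 0.049

Urn IV 0.695, Urn II 0.256, Urn VI 0.049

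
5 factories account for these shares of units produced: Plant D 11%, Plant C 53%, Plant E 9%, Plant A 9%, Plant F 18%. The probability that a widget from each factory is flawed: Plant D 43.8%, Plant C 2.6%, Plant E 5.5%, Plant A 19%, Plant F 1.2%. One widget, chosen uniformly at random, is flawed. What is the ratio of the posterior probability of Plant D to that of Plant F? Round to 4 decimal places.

By Bayes' rule, posterior ∝ prior × likelihood:
  Plant D: 0.11 × 0.438 = 0.04818
  Plant C: 0.53 × 0.026 = 0.01378
  Plant E: 0.09 × 0.055 = 0.00495
  Plant A: 0.09 × 0.19 = 0.0171
  Plant F: 0.18 × 0.012 = 0.00216
Sum = 0.08617.
The ratio is 0.04818 / 0.00216 (the normalizer cancels) = 22.3056.

22.3056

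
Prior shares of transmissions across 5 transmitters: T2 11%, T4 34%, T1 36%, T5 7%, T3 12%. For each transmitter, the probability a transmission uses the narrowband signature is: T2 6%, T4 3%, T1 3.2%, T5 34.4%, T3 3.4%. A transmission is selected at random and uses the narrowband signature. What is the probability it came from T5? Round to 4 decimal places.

0.4263

Compute prior × likelihood for every hypothesis:
  T2: 0.11 × 0.06 = 0.0066
  T4: 0.34 × 0.03 = 0.0102
  T1: 0.36 × 0.032 = 0.01152
  T5: 0.07 × 0.344 = 0.02408
  T3: 0.12 × 0.034 = 0.00408
Normalizing constant = 0.05648.
P(T5 | evidence) = 0.02408 / 0.05648 ≈ 0.4263.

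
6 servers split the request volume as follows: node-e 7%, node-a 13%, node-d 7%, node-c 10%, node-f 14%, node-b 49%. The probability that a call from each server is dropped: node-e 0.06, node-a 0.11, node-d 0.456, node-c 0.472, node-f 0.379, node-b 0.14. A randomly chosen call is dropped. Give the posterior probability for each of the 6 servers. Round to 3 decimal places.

node-e 0.019, node-a 0.065, node-d 0.146, node-c 0.215, node-f 0.242, node-b 0.313

Prior × likelihood for each hypothesis:
  node-e: 0.07 × 0.06 = 0.0042
  node-a: 0.13 × 0.11 = 0.0143
  node-d: 0.07 × 0.456 = 0.03192
  node-c: 0.1 × 0.472 = 0.0472
  node-f: 0.14 × 0.379 = 0.05306
  node-b: 0.49 × 0.14 = 0.0686
Normalizing constant = 0.21928.
P(node-e | dropped) = 0.0042/0.21928 ≈ 0.019
P(node-a | dropped) = 0.0143/0.21928 ≈ 0.065
P(node-d | dropped) = 0.03192/0.21928 ≈ 0.146
P(node-c | dropped) = 0.0472/0.21928 ≈ 0.215
P(node-f | dropped) = 0.05306/0.21928 ≈ 0.242
P(node-b | dropped) = 0.0686/0.21928 ≈ 0.313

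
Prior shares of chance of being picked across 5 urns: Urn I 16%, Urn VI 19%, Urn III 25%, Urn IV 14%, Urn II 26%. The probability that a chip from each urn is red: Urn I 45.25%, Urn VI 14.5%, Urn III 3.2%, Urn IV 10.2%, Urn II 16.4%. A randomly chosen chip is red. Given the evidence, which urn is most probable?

Urn I

Unnormalized posteriors (prior × likelihood):
  Urn I: 0.16 × 0.4525 = 0.0724
  Urn VI: 0.19 × 0.145 = 0.02755
  Urn III: 0.25 × 0.032 = 0.008
  Urn IV: 0.14 × 0.102 = 0.01428
  Urn II: 0.26 × 0.164 = 0.04264
Sum = 0.16487.
Largest term belongs to Urn I, so Urn I is most probable.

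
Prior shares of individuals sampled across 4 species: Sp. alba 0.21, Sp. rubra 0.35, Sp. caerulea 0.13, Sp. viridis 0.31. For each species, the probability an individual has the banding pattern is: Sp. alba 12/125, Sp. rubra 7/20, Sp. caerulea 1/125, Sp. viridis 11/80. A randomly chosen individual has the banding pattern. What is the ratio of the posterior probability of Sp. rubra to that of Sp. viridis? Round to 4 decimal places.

2.8739

Prior × likelihood for each hypothesis:
  Sp. alba: 0.21 × 0.096 = 0.02016
  Sp. rubra: 0.35 × 0.35 = 0.1225
  Sp. caerulea: 0.13 × 0.008 = 0.00104
  Sp. viridis: 0.31 × 0.1375 = 0.042625
Total = 0.186325.
The ratio is 0.1225 / 0.042625 (the normalizer cancels) = 2.8739.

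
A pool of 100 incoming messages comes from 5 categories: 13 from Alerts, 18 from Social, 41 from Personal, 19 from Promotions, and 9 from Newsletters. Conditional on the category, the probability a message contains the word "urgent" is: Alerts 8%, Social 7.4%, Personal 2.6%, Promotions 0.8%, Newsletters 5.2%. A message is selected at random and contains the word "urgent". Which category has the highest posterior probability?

Social

Prior × likelihood for each hypothesis:
  Alerts: 0.13 × 0.08 = 0.0104
  Social: 0.18 × 0.074 = 0.01332
  Personal: 0.41 × 0.026 = 0.01066
  Promotions: 0.19 × 0.008 = 0.00152
  Newsletters: 0.09 × 0.052 = 0.00468
Normalizing constant = 0.04058.
Largest term belongs to Social, so Social is most probable.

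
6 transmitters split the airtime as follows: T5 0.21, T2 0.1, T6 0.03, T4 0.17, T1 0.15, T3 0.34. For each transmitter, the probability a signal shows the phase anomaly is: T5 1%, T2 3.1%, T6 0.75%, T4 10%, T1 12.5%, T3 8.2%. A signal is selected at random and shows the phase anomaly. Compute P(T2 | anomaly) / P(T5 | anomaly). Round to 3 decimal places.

1.476

By Bayes' rule, posterior ∝ prior × likelihood:
  T5: 0.21 × 0.01 = 0.0021
  T2: 0.1 × 0.031 = 0.0031
  T6: 0.03 × 0.0075 = 0.000225
  T4: 0.17 × 0.1 = 0.017
  T1: 0.15 × 0.125 = 0.01875
  T3: 0.34 × 0.082 = 0.02788
Total = 0.069055.
The ratio is 0.0031 / 0.0021 (the normalizer cancels) = 1.476.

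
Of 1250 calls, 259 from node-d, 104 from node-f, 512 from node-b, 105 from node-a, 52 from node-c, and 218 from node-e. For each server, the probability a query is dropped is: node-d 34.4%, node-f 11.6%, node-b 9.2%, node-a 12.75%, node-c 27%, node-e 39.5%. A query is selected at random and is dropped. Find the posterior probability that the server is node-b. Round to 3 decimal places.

0.180

By Bayes' rule, posterior ∝ prior × likelihood:
  node-d: 0.2072 × 0.344 = 0.0712768
  node-f: 0.0832 × 0.116 = 0.0096512
  node-b: 0.4096 × 0.092 = 0.0376832
  node-a: 0.084 × 0.1275 = 0.01071
  node-c: 0.0416 × 0.27 = 0.011232
  node-e: 0.1744 × 0.395 = 0.068888
Sum = 0.2094412.
P(node-b | evidence) = 0.0376832 / 0.2094412 ≈ 0.180.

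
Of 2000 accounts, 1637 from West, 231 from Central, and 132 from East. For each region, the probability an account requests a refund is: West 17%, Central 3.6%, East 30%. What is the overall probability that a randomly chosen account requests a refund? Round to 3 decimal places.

By Bayes' rule, posterior ∝ prior × likelihood:
  West: 0.8185 × 0.17 = 0.139145
  Central: 0.1155 × 0.036 = 0.004158
  East: 0.066 × 0.3 = 0.0198
P(refund) = 0.139145 + 0.004158 + 0.0198 = 0.163103 → 0.163.

0.163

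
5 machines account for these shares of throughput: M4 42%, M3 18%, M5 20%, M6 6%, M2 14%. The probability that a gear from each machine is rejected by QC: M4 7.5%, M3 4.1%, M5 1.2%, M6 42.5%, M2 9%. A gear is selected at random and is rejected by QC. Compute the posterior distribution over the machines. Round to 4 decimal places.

Prior × likelihood for each hypothesis:
  M4: 0.42 × 0.075 = 0.0315
  M3: 0.18 × 0.041 = 0.00738
  M5: 0.2 × 0.012 = 0.0024
  M6: 0.06 × 0.425 = 0.0255
  M2: 0.14 × 0.09 = 0.0126
Total = 0.07938.
P(M4 | rejected) = 0.0315/0.07938 ≈ 0.3968
P(M3 | rejected) = 0.00738/0.07938 ≈ 0.0930
P(M5 | rejected) = 0.0024/0.07938 ≈ 0.0302
P(M6 | rejected) = 0.0255/0.07938 ≈ 0.3212
P(M2 | rejected) = 0.0126/0.07938 ≈ 0.1587
(Check: 0.3968+0.0930+0.0302+0.3212+0.1587 = 0.9999.)

M4 0.3968, M3 0.0930, M5 0.0302, M6 0.3212, M2 0.1587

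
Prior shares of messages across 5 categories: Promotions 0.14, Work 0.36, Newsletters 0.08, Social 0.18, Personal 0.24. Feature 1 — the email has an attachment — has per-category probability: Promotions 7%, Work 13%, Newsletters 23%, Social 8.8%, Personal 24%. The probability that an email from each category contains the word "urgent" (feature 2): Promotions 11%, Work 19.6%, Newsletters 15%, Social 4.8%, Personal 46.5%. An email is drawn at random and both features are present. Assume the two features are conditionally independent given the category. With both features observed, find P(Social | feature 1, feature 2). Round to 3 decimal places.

0.019

Unnormalized posteriors (prior × likelihood):
  Promotions: 0.14 × 0.07 × 0.11 = 0.001078
  Work: 0.36 × 0.13 × 0.196 = 0.0091728
  Newsletters: 0.08 × 0.23 × 0.15 = 0.00276
  Social: 0.18 × 0.088 × 0.048 = 0.00076032
  Personal: 0.24 × 0.24 × 0.465 = 0.026784
Total = 0.04055512.
P(Social | evidence) = 0.00076032 / 0.04055512 ≈ 0.019.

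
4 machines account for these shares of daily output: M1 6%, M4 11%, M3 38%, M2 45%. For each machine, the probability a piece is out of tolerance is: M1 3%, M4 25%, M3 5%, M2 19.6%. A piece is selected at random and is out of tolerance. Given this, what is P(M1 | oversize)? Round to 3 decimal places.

Unnormalized posteriors (prior × likelihood):
  M1: 0.06 × 0.03 = 0.0018
  M4: 0.11 × 0.25 = 0.0275
  M3: 0.38 × 0.05 = 0.019
  M2: 0.45 × 0.196 = 0.0882
Normalizing constant = 0.1365.
P(M1 | evidence) = 0.0018 / 0.1365 ≈ 0.013.

0.013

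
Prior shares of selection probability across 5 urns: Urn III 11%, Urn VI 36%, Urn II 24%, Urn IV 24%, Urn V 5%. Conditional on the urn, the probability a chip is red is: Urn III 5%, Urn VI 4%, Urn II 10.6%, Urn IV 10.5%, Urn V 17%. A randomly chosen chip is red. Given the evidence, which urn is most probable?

Urn II

By Bayes' rule, posterior ∝ prior × likelihood:
  Urn III: 0.11 × 0.05 = 0.0055
  Urn VI: 0.36 × 0.04 = 0.0144
  Urn II: 0.24 × 0.106 = 0.02544
  Urn IV: 0.24 × 0.105 = 0.0252
  Urn V: 0.05 × 0.17 = 0.0085
Normalizing constant = 0.07904.
Largest term belongs to Urn II, so Urn II is most probable.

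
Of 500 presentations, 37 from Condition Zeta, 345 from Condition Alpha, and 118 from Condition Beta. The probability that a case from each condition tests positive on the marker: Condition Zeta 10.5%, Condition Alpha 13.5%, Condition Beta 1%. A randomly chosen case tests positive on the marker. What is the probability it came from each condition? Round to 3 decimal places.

Unnormalized posteriors (prior × likelihood):
  Condition Zeta: 0.074 × 0.105 = 0.00777
  Condition Alpha: 0.69 × 0.135 = 0.09315
  Condition Beta: 0.236 × 0.01 = 0.00236
Sum = 0.10328.
P(Condition Zeta | marker-positive) = 0.00777/0.10328 ≈ 0.075
P(Condition Alpha | marker-positive) = 0.09315/0.10328 ≈ 0.902
P(Condition Beta | marker-positive) = 0.00236/0.10328 ≈ 0.023

Condition Zeta 0.075, Condition Alpha 0.902, Condition Beta 0.023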